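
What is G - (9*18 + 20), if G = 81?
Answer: -101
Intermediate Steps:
G - (9*18 + 20) = 81 - (9*18 + 20) = 81 - (162 + 20) = 81 - 1*182 = 81 - 182 = -101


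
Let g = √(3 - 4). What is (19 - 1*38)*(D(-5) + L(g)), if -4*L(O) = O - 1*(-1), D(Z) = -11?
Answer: 855/4 + 19*I/4 ≈ 213.75 + 4.75*I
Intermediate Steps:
g = I (g = √(-1) = I ≈ 1.0*I)
L(O) = -¼ - O/4 (L(O) = -(O - 1*(-1))/4 = -(O + 1)/4 = -(1 + O)/4 = -¼ - O/4)
(19 - 1*38)*(D(-5) + L(g)) = (19 - 1*38)*(-11 + (-¼ - I/4)) = (19 - 38)*(-45/4 - I/4) = -19*(-45/4 - I/4) = 855/4 + 19*I/4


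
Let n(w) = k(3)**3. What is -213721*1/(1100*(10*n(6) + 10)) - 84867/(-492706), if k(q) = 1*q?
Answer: -39581291513/75876724000 ≈ -0.52165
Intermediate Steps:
k(q) = q
n(w) = 27 (n(w) = 3**3 = 27)
-213721*1/(1100*(10*n(6) + 10)) - 84867/(-492706) = -213721*1/(1100*(10*27 + 10)) - 84867/(-492706) = -213721*1/(1100*(270 + 10)) - 84867*(-1/492706) = -213721/(280*1100) + 84867/492706 = -213721/308000 + 84867/492706 = -39581291513/75876724000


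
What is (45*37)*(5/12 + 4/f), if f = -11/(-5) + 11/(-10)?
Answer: 296925/44 ≈ 6748.3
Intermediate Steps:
f = 11/10 (f = -11*(-1/5) + 11*(-1/10) = 11/5 - 11/10 = 11/10 ≈ 1.1000)
(45*37)*(5/12 + 4/f) = (45*37)*(5/12 + 4/(11/10)) = 1665*(5*(1/12) + 4*(10/11)) = 1665*(5/12 + 40/11) = 1665*(535/132) = 296925/44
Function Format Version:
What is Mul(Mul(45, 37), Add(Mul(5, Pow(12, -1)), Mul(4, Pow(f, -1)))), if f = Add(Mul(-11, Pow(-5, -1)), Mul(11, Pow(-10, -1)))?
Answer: Rational(296925, 44) ≈ 6748.3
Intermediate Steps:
f = Rational(11, 10) (f = Add(Mul(-11, Rational(-1, 5)), Mul(11, Rational(-1, 10))) = Add(Rational(11, 5), Rational(-11, 10)) = Rational(11, 10) ≈ 1.1000)
Mul(Mul(45, 37), Add(Mul(5, Pow(12, -1)), Mul(4, Pow(f, -1)))) = Mul(Mul(45, 37), Add(Mul(5, Pow(12, -1)), Mul(4, Pow(Rational(11, 10), -1)))) = Mul(1665, Add(Mul(5, Rational(1, 12)), Mul(4, Rational(10, 11)))) = Mul(1665, Add(Rational(5, 12), Rational(40, 11))) = Mul(1665, Rational(535, 132)) = Rational(296925, 44)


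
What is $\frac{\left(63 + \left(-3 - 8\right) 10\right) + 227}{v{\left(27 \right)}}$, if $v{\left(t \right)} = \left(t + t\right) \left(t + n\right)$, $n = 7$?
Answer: $\frac{5}{51} \approx 0.098039$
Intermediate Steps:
$v{\left(t \right)} = 2 t \left(7 + t\right)$ ($v{\left(t \right)} = \left(t + t\right) \left(t + 7\right) = 2 t \left(7 + t\right)$)
$\frac{\left(63 + \left(-3 - 8\right) 10\right) + 227}{v{\left(27 \right)}} = \frac{\left(63 + \left(-3 - 8\right) 10\right) + 227}{2 \cdot 27 \left(7 + 27\right)} = \frac{\left(63 - 110\right) + 227}{2 \cdot 27 \cdot 34} = \frac{\left(63 - 110\right) + 227}{1836} = \left(-47 + 227\right) \frac{1}{1836} = 180 \cdot \frac{1}{1836} = \frac{5}{51}$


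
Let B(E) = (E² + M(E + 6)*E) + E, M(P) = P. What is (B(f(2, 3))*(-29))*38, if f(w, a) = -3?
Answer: 3306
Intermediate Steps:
B(E) = E + E² + E*(6 + E) (B(E) = (E² + (E + 6)*E) + E = (E² + (6 + E)*E) + E = (E² + E*(6 + E)) + E = E + E² + E*(6 + E))
(B(f(2, 3))*(-29))*38 = (-3*(7 + 2*(-3))*(-29))*38 = (-3*(7 - 6)*(-29))*38 = (-3*1*(-29))*38 = -3*(-29)*38 = 87*38 = 3306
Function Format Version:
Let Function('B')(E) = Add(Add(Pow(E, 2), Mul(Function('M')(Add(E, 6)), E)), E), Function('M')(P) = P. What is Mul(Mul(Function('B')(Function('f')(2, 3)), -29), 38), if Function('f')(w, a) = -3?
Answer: 3306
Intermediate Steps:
Function('B')(E) = Add(E, Pow(E, 2), Mul(E, Add(6, E))) (Function('B')(E) = Add(Add(Pow(E, 2), Mul(Add(E, 6), E)), E) = Add(Add(Pow(E, 2), Mul(Add(6, E), E)), E) = Add(Add(Pow(E, 2), Mul(E, Add(6, E))), E) = Add(E, Pow(E, 2), Mul(E, Add(6, E))))
Mul(Mul(Function('B')(Function('f')(2, 3)), -29), 38) = Mul(Mul(Mul(-3, Add(7, Mul(2, -3))), -29), 38) = Mul(Mul(Mul(-3, Add(7, -6)), -29), 38) = Mul(Mul(Mul(-3, 1), -29), 38) = Mul(Mul(-3, -29), 38) = Mul(87, 38) = 3306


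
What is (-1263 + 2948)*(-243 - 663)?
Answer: -1526610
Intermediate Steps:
(-1263 + 2948)*(-243 - 663) = 1685*(-906) = -1526610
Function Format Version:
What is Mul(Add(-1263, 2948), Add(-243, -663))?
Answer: -1526610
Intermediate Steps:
Mul(Add(-1263, 2948), Add(-243, -663)) = Mul(1685, -906) = -1526610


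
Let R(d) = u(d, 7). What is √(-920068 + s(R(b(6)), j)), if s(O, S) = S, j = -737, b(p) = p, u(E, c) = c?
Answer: I*√920805 ≈ 959.59*I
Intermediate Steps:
R(d) = 7
√(-920068 + s(R(b(6)), j)) = √(-920068 - 737) = √(-920805) = I*√920805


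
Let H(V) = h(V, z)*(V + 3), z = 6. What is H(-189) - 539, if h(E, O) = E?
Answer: 34615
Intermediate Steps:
H(V) = V*(3 + V) (H(V) = V*(V + 3) = V*(3 + V))
H(-189) - 539 = -189*(3 - 189) - 539 = -189*(-186) - 539 = 35154 - 539 = 34615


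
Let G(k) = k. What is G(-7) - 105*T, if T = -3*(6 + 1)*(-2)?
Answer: -4417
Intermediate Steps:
T = 42 (T = -3*7*(-2) = -21*(-2) = 42)
G(-7) - 105*T = -7 - 105*42 = -7 - 4410 = -4417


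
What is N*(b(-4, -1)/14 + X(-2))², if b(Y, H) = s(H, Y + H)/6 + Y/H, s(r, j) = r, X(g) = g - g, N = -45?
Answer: -2645/784 ≈ -3.3737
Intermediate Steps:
X(g) = 0
b(Y, H) = H/6 + Y/H
N*(b(-4, -1)/14 + X(-2))² = -45*(((⅙)*(-1) - 4/(-1))/14 + 0)² = -45*((-⅙ - 4*(-1))*(1/14) + 0)² = -45*((-⅙ + 4)*(1/14) + 0)² = -45*((23/6)*(1/14) + 0)² = -45*(23/84 + 0)² = -45*(23/84)² = -45*529/7056 = -2645/784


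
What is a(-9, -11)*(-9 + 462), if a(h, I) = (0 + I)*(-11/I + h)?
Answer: 39864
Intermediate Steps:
a(h, I) = I*(h - 11/I)
a(-9, -11)*(-9 + 462) = (-11 - 11*(-9))*(-9 + 462) = (-11 + 99)*453 = 88*453 = 39864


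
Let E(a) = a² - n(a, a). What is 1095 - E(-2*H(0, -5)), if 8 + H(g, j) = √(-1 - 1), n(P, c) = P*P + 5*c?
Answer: 1175 - 10*I*√2 ≈ 1175.0 - 14.142*I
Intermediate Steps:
n(P, c) = P² + 5*c
H(g, j) = -8 + I*√2 (H(g, j) = -8 + √(-1 - 1) = -8 + √(-2) = -8 + I*√2)
E(a) = -5*a (E(a) = a² - (a² + 5*a) = a² + (-a² - 5*a) = -5*a)
1095 - E(-2*H(0, -5)) = 1095 - (-5)*(-2*(-8 + I*√2)) = 1095 - (-5)*(16 - 2*I*√2) = 1095 - (-80 + 10*I*√2) = 1095 + (80 - 10*I*√2) = 1175 - 10*I*√2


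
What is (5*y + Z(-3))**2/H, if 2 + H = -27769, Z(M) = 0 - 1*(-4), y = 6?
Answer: -1156/27771 ≈ -0.041626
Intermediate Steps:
Z(M) = 4 (Z(M) = 0 + 4 = 4)
H = -27771 (H = -2 - 27769 = -27771)
(5*y + Z(-3))**2/H = (5*6 + 4)**2/(-27771) = (30 + 4)**2*(-1/27771) = 34**2*(-1/27771) = 1156*(-1/27771) = -1156/27771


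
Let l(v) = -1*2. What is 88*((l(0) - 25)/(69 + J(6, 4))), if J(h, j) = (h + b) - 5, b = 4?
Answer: -1188/37 ≈ -32.108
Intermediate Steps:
l(v) = -2
J(h, j) = -1 + h (J(h, j) = (h + 4) - 5 = (4 + h) - 5 = -1 + h)
88*((l(0) - 25)/(69 + J(6, 4))) = 88*((-2 - 25)/(69 + (-1 + 6))) = 88*(-27/(69 + 5)) = 88*(-27/74) = -1188/37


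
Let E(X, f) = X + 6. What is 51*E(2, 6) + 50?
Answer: 458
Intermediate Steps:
E(X, f) = 6 + X
51*E(2, 6) + 50 = 51*(6 + 2) + 50 = 51*8 + 50 = 408 + 50 = 458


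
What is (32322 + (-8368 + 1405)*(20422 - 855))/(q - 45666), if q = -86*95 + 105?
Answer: 136212699/53731 ≈ 2535.1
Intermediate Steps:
q = -8065 (q = -8170 + 105 = -8065)
(32322 + (-8368 + 1405)*(20422 - 855))/(q - 45666) = (32322 + (-8368 + 1405)*(20422 - 855))/(-8065 - 45666) = (32322 - 6963*19567)/(-53731) = (32322 - 136245021)*(-1/53731) = -136212699*(-1/53731) = 136212699/53731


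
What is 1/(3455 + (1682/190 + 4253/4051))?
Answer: 384845/1333450401 ≈ 0.00028861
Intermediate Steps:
1/(3455 + (1682/190 + 4253/4051)) = 1/(3455 + (1682*(1/190) + 4253*(1/4051))) = 1/(3455 + (841/95 + 4253/4051)) = 1/(3455 + 3810926/384845) = 1/(1333450401/384845) = 384845/1333450401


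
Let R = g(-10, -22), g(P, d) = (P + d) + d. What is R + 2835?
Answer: 2781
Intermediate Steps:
g(P, d) = P + 2*d
R = -54 (R = -10 + 2*(-22) = -10 - 44 = -54)
R + 2835 = -54 + 2835 = 2781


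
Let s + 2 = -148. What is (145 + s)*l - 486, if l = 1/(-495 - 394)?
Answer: -432049/889 ≈ -485.99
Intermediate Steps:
s = -150 (s = -2 - 148 = -150)
l = -1/889 (l = 1/(-889) = -1/889 ≈ -0.0011249)
(145 + s)*l - 486 = (145 - 150)*(-1/889) - 486 = -5*(-1/889) - 486 = 5/889 - 486 = -432049/889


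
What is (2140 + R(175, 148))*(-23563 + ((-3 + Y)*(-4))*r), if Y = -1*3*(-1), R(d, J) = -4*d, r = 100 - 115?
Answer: -33930720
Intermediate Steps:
r = -15
Y = 3 (Y = -3*(-1) = 3)
(2140 + R(175, 148))*(-23563 + ((-3 + Y)*(-4))*r) = (2140 - 4*175)*(-23563 + ((-3 + 3)*(-4))*(-15)) = (2140 - 700)*(-23563 + (0*(-4))*(-15)) = 1440*(-23563 + 0*(-15)) = 1440*(-23563 + 0) = 1440*(-23563) = -33930720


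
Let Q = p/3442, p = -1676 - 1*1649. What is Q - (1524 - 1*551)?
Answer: -3352391/3442 ≈ -973.97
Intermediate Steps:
p = -3325 (p = -1676 - 1649 = -3325)
Q = -3325/3442 ≈ -0.96601
Q - (1524 - 1*551) = -3325/3442 - (1524 - 1*551) = -3325/3442 - (1524 - 551) = -3325/3442 - 1*973 = -3325/3442 - 973 = -3352391/3442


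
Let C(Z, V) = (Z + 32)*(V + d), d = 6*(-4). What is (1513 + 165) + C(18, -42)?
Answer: -1622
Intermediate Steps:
d = -24
C(Z, V) = (-24 + V)*(32 + Z) (C(Z, V) = (Z + 32)*(V - 24) = (32 + Z)*(-24 + V) = (-24 + V)*(32 + Z))
(1513 + 165) + C(18, -42) = (1513 + 165) + (-768 - 24*18 + 32*(-42) - 42*18) = 1678 + (-768 - 432 - 1344 - 756) = 1678 - 3300 = -1622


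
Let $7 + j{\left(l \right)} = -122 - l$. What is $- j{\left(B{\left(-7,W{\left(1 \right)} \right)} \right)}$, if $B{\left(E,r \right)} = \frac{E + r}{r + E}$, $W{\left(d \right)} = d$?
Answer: $130$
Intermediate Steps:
$B{\left(E,r \right)} = 1$ ($B{\left(E,r \right)} = \frac{E + r}{E + r} = 1$)
$j{\left(l \right)} = -129 - l$ ($j{\left(l \right)} = -7 - \left(122 + l\right) = -129 - l$)
$- j{\left(B{\left(-7,W{\left(1 \right)} \right)} \right)} = - (-129 - 1) = \left(-1\right) \left(-130\right) = 130$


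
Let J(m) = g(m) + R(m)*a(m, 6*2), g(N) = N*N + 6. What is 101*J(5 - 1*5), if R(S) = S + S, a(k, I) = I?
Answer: 606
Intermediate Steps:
g(N) = 6 + N² (g(N) = N² + 6 = 6 + N²)
R(S) = 2*S
J(m) = 6 + m² + 24*m (J(m) = (6 + m²) + (2*m)*(6*2) = (6 + m²) + (2*m)*12 = (6 + m²) + 24*m = 6 + m² + 24*m)
101*J(5 - 1*5) = 101*(6 + (5 - 1*5)² + 24*(5 - 1*5)) = 101*(6 + (5 - 5)² + 24*(5 - 5)) = 101*(6 + 0² + 24*0) = 101*(6 + 0 + 0) = 101*6 = 606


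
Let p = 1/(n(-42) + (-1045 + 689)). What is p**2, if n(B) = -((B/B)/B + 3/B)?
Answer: 441/55860676 ≈ 7.8946e-6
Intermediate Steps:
n(B) = -4/B (n(B) = -(1/B + 3/B) = -4/B)
p = -21/7474 (p = 1/(-4/(-42) + (-1045 + 689)) = 1/(-4*(-1/42) - 356) = 1/(2/21 - 356) = 1/(-7474/21) = -21/7474 ≈ -0.0028097)
p**2 = (-21/7474)**2 = 441/55860676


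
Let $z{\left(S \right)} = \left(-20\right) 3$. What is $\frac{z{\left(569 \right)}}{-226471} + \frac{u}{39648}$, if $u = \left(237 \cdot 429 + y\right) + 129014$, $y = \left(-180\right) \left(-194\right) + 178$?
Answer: $\frac{2866427315}{427577248} \approx 6.7039$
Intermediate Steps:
$y = 35098$ ($y = 34920 + 178 = 35098$)
$z{\left(S \right)} = -60$
$u = 265785$ ($u = \left(237 \cdot 429 + 35098\right) + 129014 = \left(101673 + 35098\right) + 129014 = 136771 + 129014 = 265785$)
$\frac{z{\left(569 \right)}}{-226471} + \frac{u}{39648} = - \frac{60}{-226471} + \frac{265785}{39648} = \left(-60\right) \left(- \frac{1}{226471}\right) + 265785 \cdot \frac{1}{39648} = \frac{60}{226471} + \frac{88595}{13216} = \frac{2866427315}{427577248}$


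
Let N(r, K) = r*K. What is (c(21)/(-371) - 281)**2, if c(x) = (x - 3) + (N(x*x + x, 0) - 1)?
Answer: 10871815824/137641 ≈ 78987.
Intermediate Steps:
N(r, K) = K*r
c(x) = -4 + x (c(x) = (x - 3) + (0*(x*x + x) - 1) = (-3 + x) + (0*(x**2 + x) - 1) = (-3 + x) + (0*(x + x**2) - 1) = (-3 + x) + (0 - 1) = (-3 + x) - 1 = -4 + x)
(c(21)/(-371) - 281)**2 = ((-4 + 21)/(-371) - 281)**2 = (17*(-1/371) - 281)**2 = (-17/371 - 281)**2 = (-104268/371)**2 = 10871815824/137641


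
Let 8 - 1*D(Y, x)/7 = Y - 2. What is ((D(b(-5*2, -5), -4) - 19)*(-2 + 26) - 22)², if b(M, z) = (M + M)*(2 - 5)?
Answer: 78818884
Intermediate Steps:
b(M, z) = -6*M (b(M, z) = (2*M)*(-3) = -6*M)
D(Y, x) = 70 - 7*Y (D(Y, x) = 56 - 7*(Y - 2) = 56 - 7*(-2 + Y) = 56 + (14 - 7*Y) = 70 - 7*Y)
((D(b(-5*2, -5), -4) - 19)*(-2 + 26) - 22)² = (((70 - (-42)*(-5*2)) - 19)*(-2 + 26) - 22)² = (((70 - (-42)*(-10)) - 19)*24 - 22)² = (((70 - 7*60) - 19)*24 - 22)² = (((70 - 420) - 19)*24 - 22)² = ((-350 - 19)*24 - 22)² = (-369*24 - 22)² = (-8856 - 22)² = (-8878)² = 78818884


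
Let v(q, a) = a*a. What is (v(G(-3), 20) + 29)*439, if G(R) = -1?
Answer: 188331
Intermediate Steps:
v(q, a) = a²
(v(G(-3), 20) + 29)*439 = (20² + 29)*439 = (400 + 29)*439 = 429*439 = 188331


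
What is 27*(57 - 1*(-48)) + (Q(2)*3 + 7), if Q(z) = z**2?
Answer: 2854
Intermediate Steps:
27*(57 - 1*(-48)) + (Q(2)*3 + 7) = 27*(57 - 1*(-48)) + (2**2*3 + 7) = 27*(57 + 48) + (4*3 + 7) = 27*105 + (12 + 7) = 2835 + 19 = 2854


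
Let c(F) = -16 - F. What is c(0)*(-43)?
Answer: 688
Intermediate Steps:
c(0)*(-43) = (-16 - 1*0)*(-43) = (-16 + 0)*(-43) = -16*(-43) = 688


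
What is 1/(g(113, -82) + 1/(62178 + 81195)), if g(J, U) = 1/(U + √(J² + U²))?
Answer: -1687407734415/20532291188 + 20555817129*√19493/20532291188 ≈ 57.594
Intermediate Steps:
1/(g(113, -82) + 1/(62178 + 81195)) = 1/(1/(-82 + √(113² + (-82)²)) + 1/(62178 + 81195)) = 1/(1/(-82 + √(12769 + 6724)) + 1/143373) = 1/(1/(-82 + √19493) + 1/143373) = 1/(1/143373 + 1/(-82 + √19493))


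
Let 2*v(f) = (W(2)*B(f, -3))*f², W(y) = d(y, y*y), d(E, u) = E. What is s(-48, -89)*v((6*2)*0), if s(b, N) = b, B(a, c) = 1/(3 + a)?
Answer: 0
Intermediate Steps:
W(y) = y
v(f) = f²/(3 + f) (v(f) = ((2/(3 + f))*f²)/2 = (2*f²/(3 + f))/2 = f²/(3 + f))
s(-48, -89)*v((6*2)*0) = -48*((6*2)*0)²/(3 + (6*2)*0) = -48*(12*0)²/(3 + 12*0) = -48*0²/(3 + 0) = -0/3 = -48*0 = 0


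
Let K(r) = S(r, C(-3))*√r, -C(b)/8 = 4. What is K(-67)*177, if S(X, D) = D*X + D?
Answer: 373824*I*√67 ≈ 3.0599e+6*I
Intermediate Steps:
C(b) = -32 (C(b) = -8*4 = -32)
S(X, D) = D + D*X
K(r) = √r*(-32 - 32*r) (K(r) = (-32*(1 + r))*√r = (-32 - 32*r)*√r = √r*(-32 - 32*r))
K(-67)*177 = (32*√(-67)*(-1 - 1*(-67)))*177 = (32*(I*√67)*(-1 + 67))*177 = (32*(I*√67)*66)*177 = (2112*I*√67)*177 = 373824*I*√67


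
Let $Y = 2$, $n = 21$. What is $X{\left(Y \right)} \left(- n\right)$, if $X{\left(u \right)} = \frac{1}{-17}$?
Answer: $\frac{21}{17} \approx 1.2353$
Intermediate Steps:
$X{\left(u \right)} = - \frac{1}{17}$
$X{\left(Y \right)} \left(- n\right) = - \frac{\left(-1\right) 21}{17} = \left(- \frac{1}{17}\right) \left(-21\right) = \frac{21}{17}$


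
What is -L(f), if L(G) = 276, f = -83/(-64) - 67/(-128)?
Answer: -276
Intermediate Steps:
f = 233/128 (f = -83*(-1/64) - 67*(-1/128) = 83/64 + 67/128 = 233/128 ≈ 1.8203)
-L(f) = -1*276 = -276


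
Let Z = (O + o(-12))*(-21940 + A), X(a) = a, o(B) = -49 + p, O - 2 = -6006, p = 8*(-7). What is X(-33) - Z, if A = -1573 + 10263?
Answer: -80944283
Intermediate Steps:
A = 8690
p = -56
O = -6004 (O = 2 - 6006 = -6004)
o(B) = -105 (o(B) = -49 - 56 = -105)
Z = 80944250 (Z = (-6004 - 105)*(-21940 + 8690) = -6109*(-13250) = 80944250)
X(-33) - Z = -33 - 1*80944250 = -33 - 80944250 = -80944283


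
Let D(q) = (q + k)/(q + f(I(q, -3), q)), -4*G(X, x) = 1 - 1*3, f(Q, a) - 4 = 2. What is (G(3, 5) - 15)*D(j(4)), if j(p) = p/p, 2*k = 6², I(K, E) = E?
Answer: -551/14 ≈ -39.357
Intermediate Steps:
f(Q, a) = 6 (f(Q, a) = 4 + 2 = 6)
k = 18 (k = (½)*6² = (½)*36 = 18)
G(X, x) = ½ (G(X, x) = -(1 - 1*3)/4 = -(1 - 3)/4 = -¼*(-2) = ½)
j(p) = 1
D(q) = (18 + q)/(6 + q) (D(q) = (q + 18)/(q + 6) = (18 + q)/(6 + q))
(G(3, 5) - 15)*D(j(4)) = (½ - 15)*((18 + 1)/(6 + 1)) = -29*19/(2*7) = -29*19/14 = -29/2*19/7 = -551/14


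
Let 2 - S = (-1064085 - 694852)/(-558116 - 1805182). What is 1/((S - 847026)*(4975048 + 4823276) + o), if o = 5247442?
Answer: -393883/3268999515520880520 ≈ -1.2049e-13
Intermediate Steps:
S = 2967659/2363298 (S = 2 - (-1064085 - 694852)/(-558116 - 1805182) = 2 - (-1758937)/(-2363298) = 2 - (-1758937)*(-1)/2363298 = 2 - 1*1758937/2363298 = 2 - 1758937/2363298 = 2967659/2363298 ≈ 1.2557)
1/((S - 847026)*(4975048 + 4823276) + o) = 1/((2967659/2363298 - 847026)*(4975048 + 4823276) + 5247442) = 1/(-2001771884089/2363298*9798324 + 5247442) = 1/(-3269001582399077806/393883 + 5247442) = 1/(-3268999515520880520/393883) = -393883/3268999515520880520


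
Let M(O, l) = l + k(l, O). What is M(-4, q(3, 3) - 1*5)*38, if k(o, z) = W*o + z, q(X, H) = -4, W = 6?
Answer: -2546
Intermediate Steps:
k(o, z) = z + 6*o (k(o, z) = 6*o + z = z + 6*o)
M(O, l) = O + 7*l (M(O, l) = l + (O + 6*l) = O + 7*l)
M(-4, q(3, 3) - 1*5)*38 = (-4 + 7*(-4 - 1*5))*38 = (-4 + 7*(-4 - 5))*38 = (-4 + 7*(-9))*38 = (-4 - 63)*38 = -67*38 = -2546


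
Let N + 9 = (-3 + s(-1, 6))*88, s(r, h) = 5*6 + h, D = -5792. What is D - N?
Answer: -8687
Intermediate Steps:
s(r, h) = 30 + h
N = 2895 (N = -9 + (-3 + (30 + 6))*88 = -9 + (-3 + 36)*88 = -9 + 33*88 = -9 + 2904 = 2895)
D - N = -5792 - 1*2895 = -5792 - 2895 = -8687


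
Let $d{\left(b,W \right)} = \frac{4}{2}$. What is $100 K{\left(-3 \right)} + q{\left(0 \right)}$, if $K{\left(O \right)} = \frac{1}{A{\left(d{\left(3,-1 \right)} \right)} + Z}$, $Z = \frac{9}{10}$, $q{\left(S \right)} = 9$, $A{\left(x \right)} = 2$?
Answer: $\frac{1261}{29} \approx 43.483$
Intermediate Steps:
$d{\left(b,W \right)} = 2$ ($d{\left(b,W \right)} = 4 \cdot \frac{1}{2} = 2$)
$Z = \frac{9}{10}$ ($Z = 9 \cdot \frac{1}{10} = \frac{9}{10} \approx 0.9$)
$K{\left(O \right)} = \frac{10}{29}$ ($K{\left(O \right)} = \frac{1}{2 + \frac{9}{10}} = \frac{1}{\frac{29}{10}} = \frac{10}{29}$)
$100 K{\left(-3 \right)} + q{\left(0 \right)} = 100 \cdot \frac{10}{29} + 9 = \frac{1000}{29} + 9 = \frac{1261}{29}$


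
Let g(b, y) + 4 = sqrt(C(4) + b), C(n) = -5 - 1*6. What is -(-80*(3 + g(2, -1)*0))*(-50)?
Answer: -12000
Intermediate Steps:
C(n) = -11 (C(n) = -5 - 6 = -11)
g(b, y) = -4 + sqrt(-11 + b)
-(-80*(3 + g(2, -1)*0))*(-50) = -(-80*(3 + (-4 + sqrt(-11 + 2))*0))*(-50) = -(-80*(3 + (-4 + sqrt(-9))*0))*(-50) = -(-80*(3 + (-4 + 3*I)*0))*(-50) = -(-80*(3 + 0))*(-50) = -(-80*3)*(-50) = -(-240)*(-50) = -1*12000 = -12000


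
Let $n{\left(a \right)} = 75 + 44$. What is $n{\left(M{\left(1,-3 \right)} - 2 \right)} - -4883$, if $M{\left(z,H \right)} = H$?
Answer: $5002$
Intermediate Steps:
$n{\left(a \right)} = 119$
$n{\left(M{\left(1,-3 \right)} - 2 \right)} - -4883 = 119 - -4883 = 119 + 4883 = 5002$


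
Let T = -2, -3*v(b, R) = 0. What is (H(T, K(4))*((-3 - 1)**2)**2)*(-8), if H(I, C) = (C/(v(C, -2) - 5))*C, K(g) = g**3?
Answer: 8388608/5 ≈ 1.6777e+6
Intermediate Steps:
v(b, R) = 0 (v(b, R) = -1/3*0 = 0)
H(I, C) = -C**2/5 (H(I, C) = (C/(0 - 5))*C = (C/(-5))*C = (-C/5)*C = -C**2/5)
(H(T, K(4))*((-3 - 1)**2)**2)*(-8) = ((-(4**3)**2/5)*((-3 - 1)**2)**2)*(-8) = ((-1/5*64**2)*((-4)**2)**2)*(-8) = (-1/5*4096*16**2)*(-8) = -4096/5*256*(-8) = -1048576/5*(-8) = 8388608/5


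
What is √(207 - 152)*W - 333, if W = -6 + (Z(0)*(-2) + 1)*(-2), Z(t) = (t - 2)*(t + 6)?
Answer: -333 - 56*√55 ≈ -748.31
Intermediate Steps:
Z(t) = (-2 + t)*(6 + t)
W = -56 (W = -6 + ((-12 + 0² + 4*0)*(-2) + 1)*(-2) = -6 + ((-12 + 0 + 0)*(-2) + 1)*(-2) = -6 + (-12*(-2) + 1)*(-2) = -6 + (24 + 1)*(-2) = -6 + 25*(-2) = -6 - 50 = -56)
√(207 - 152)*W - 333 = √(207 - 152)*(-56) - 333 = √55*(-56) - 333 = -56*√55 - 333 = -333 - 56*√55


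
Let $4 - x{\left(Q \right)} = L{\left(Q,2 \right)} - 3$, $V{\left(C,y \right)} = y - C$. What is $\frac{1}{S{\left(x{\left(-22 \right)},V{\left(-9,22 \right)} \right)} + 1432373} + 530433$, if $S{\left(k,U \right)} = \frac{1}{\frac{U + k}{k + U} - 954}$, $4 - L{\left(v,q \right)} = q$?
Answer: $\frac{724068345326597}{1365051468} \approx 5.3043 \cdot 10^{5}$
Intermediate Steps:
$L{\left(v,q \right)} = 4 - q$
$x{\left(Q \right)} = 5$ ($x{\left(Q \right)} = 4 - \left(\left(4 - 2\right) - 3\right) = 4 - \left(2 - 3\right) = 4 - -1 = 4 + 1 = 5$)
$S{\left(k,U \right)} = - \frac{1}{953}$ ($S{\left(k,U \right)} = \frac{1}{\frac{U + k}{U + k} - 954} = \frac{1}{1 - 954} = \frac{1}{-953} = - \frac{1}{953}$)
$\frac{1}{S{\left(x{\left(-22 \right)},V{\left(-9,22 \right)} \right)} + 1432373} + 530433 = \frac{1}{- \frac{1}{953} + 1432373} + 530433 = \frac{1}{\frac{1365051468}{953}} + 530433 = \frac{953}{1365051468} + 530433 = \frac{724068345326597}{1365051468}$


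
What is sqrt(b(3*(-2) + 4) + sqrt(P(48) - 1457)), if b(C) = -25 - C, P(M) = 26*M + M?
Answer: sqrt(-23 + I*sqrt(161)) ≈ 1.2783 + 4.9633*I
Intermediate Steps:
P(M) = 27*M
sqrt(b(3*(-2) + 4) + sqrt(P(48) - 1457)) = sqrt((-25 - (3*(-2) + 4)) + sqrt(27*48 - 1457)) = sqrt((-25 - (-6 + 4)) + sqrt(1296 - 1457)) = sqrt((-25 - 1*(-2)) + sqrt(-161)) = sqrt((-25 + 2) + I*sqrt(161)) = sqrt(-23 + I*sqrt(161))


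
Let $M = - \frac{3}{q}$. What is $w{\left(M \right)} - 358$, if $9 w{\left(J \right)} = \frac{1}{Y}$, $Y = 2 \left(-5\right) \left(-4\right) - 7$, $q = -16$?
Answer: $- \frac{106325}{297} \approx -358.0$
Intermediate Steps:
$M = \frac{3}{16}$ ($M = - \frac{3}{-16} = \left(-3\right) \left(- \frac{1}{16}\right) = \frac{3}{16} \approx 0.1875$)
$Y = 33$ ($Y = \left(-10\right) \left(-4\right) - 7 = 40 - 7 = 33$)
$w{\left(J \right)} = \frac{1}{297}$ ($w{\left(J \right)} = \frac{1}{9 \cdot 33} = \frac{1}{9} \cdot \frac{1}{33} = \frac{1}{297}$)
$w{\left(M \right)} - 358 = \frac{1}{297} - 358 = - \frac{106325}{297}$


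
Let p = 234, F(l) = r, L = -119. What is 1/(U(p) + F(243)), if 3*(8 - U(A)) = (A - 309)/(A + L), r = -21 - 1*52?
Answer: -23/1490 ≈ -0.015436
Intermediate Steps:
r = -73 (r = -21 - 52 = -73)
F(l) = -73
U(A) = 8 - (-309 + A)/(3*(-119 + A)) (U(A) = 8 - (A - 309)/(3*(A - 119)) = 8 - (-309 + A)/(3*(-119 + A)))
1/(U(p) + F(243)) = 1/((-2547 + 23*234)/(3*(-119 + 234)) - 73) = 1/((1/3)*(-2547 + 5382)/115 - 73) = 1/((1/3)*(1/115)*2835 - 73) = 1/(189/23 - 73) = 1/(-1490/23) = -23/1490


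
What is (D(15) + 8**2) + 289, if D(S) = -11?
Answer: 342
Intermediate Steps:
(D(15) + 8**2) + 289 = (-11 + 8**2) + 289 = (-11 + 64) + 289 = 53 + 289 = 342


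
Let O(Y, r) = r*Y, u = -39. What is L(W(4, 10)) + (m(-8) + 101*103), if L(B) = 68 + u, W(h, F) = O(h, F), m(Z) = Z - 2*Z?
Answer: 10440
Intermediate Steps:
O(Y, r) = Y*r
m(Z) = -Z
W(h, F) = F*h (W(h, F) = h*F = F*h)
L(B) = 29 (L(B) = 68 - 39 = 29)
L(W(4, 10)) + (m(-8) + 101*103) = 29 + (-1*(-8) + 101*103) = 29 + (8 + 10403) = 29 + 10411 = 10440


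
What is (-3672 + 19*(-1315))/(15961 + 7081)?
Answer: -28657/23042 ≈ -1.2437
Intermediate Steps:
(-3672 + 19*(-1315))/(15961 + 7081) = (-3672 - 24985)/23042 = -28657*1/23042 = -28657/23042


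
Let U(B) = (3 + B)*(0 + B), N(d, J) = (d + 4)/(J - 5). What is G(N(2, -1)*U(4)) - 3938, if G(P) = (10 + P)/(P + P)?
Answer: -110255/28 ≈ -3937.7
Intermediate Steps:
N(d, J) = (4 + d)/(-5 + J)
U(B) = B*(3 + B) (U(B) = (3 + B)*B = B*(3 + B))
G(P) = (10 + P)/(2*P) (G(P) = (10 + P)/((2*P)) = (10 + P)*(1/(2*P)) = (10 + P)/(2*P))
G(N(2, -1)*U(4)) - 3938 = (10 + ((4 + 2)/(-5 - 1))*(4*(3 + 4)))/(2*((((4 + 2)/(-5 - 1))*(4*(3 + 4))))) - 3938 = (10 + (6/(-6))*(4*7))/(2*(((6/(-6))*(4*7)))) - 3938 = (10 - 1/6*6*28)/(2*((-1/6*6*28))) - 3938 = (10 - 1*28)/(2*((-1*28))) - 3938 = (1/2)*(10 - 28)/(-28) - 3938 = (1/2)*(-1/28)*(-18) - 3938 = 9/28 - 3938 = -110255/28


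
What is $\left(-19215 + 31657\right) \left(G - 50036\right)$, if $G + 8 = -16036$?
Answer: $-822167360$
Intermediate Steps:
$G = -16044$ ($G = -8 - 16036 = -16044$)
$\left(-19215 + 31657\right) \left(G - 50036\right) = \left(-19215 + 31657\right) \left(-16044 - 50036\right) = 12442 \left(-66080\right) = -822167360$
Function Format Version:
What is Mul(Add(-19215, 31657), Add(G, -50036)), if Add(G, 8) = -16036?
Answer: -822167360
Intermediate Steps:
G = -16044 (G = Add(-8, -16036) = -16044)
Mul(Add(-19215, 31657), Add(G, -50036)) = Mul(Add(-19215, 31657), Add(-16044, -50036)) = Mul(12442, -66080) = -822167360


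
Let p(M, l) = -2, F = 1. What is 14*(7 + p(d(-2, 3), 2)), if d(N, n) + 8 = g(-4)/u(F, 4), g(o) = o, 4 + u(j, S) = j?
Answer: 70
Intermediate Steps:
u(j, S) = -4 + j
d(N, n) = -20/3 (d(N, n) = -8 - 4/(-4 + 1) = -8 - 4/(-3) = -8 - 4*(-⅓) = -8 + 4/3 = -20/3)
14*(7 + p(d(-2, 3), 2)) = 14*(7 - 2) = 14*5 = 70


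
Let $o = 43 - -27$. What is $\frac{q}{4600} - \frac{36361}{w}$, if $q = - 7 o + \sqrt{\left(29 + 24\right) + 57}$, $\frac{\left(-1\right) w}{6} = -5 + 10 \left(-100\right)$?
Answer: $- \frac{1702153}{277380} + \frac{\sqrt{110}}{4600} \approx -6.1343$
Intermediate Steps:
$w = 6030$ ($w = - 6 \left(-5 + 10 \left(-100\right)\right) = - 6 \left(-5 - 1000\right) = \left(-6\right) \left(-1005\right) = 6030$)
$o = 70$ ($o = 43 + 27 = 70$)
$q = -490 + \sqrt{110}$ ($q = \left(-7\right) 70 + \sqrt{\left(29 + 24\right) + 57} = -490 + \sqrt{53 + 57} = -490 + \sqrt{110} \approx -479.51$)
$\frac{q}{4600} - \frac{36361}{w} = \frac{-490 + \sqrt{110}}{4600} - \frac{36361}{6030} = \left(-490 + \sqrt{110}\right) \frac{1}{4600} - \frac{36361}{6030} = \left(- \frac{49}{460} + \frac{\sqrt{110}}{4600}\right) - \frac{36361}{6030} = - \frac{1702153}{277380} + \frac{\sqrt{110}}{4600}$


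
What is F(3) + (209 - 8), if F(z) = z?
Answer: 204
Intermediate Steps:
F(3) + (209 - 8) = 3 + (209 - 8) = 3 + 201 = 204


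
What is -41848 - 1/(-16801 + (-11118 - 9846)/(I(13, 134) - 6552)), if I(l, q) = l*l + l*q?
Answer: -1087385084285/25984159 ≈ -41848.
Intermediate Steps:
I(l, q) = l**2 + l*q
-41848 - 1/(-16801 + (-11118 - 9846)/(I(13, 134) - 6552)) = -41848 - 1/(-16801 + (-11118 - 9846)/(13*(13 + 134) - 6552)) = -41848 - 1/(-16801 - 20964/(13*147 - 6552)) = -41848 - 1/(-16801 - 20964/(1911 - 6552)) = -41848 - 1/(-16801 - 20964/(-4641)) = -41848 - 1/(-16801 - 20964*(-1/4641)) = -41848 - 1/(-16801 + 6988/1547) = -41848 - 1/(-25984159/1547) = -41848 - 1*(-1547/25984159) = -41848 + 1547/25984159 = -1087385084285/25984159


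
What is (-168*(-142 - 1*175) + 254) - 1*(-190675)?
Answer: 244185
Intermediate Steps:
(-168*(-142 - 1*175) + 254) - 1*(-190675) = (-168*(-142 - 175) + 254) + 190675 = (-168*(-317) + 254) + 190675 = (53256 + 254) + 190675 = 53510 + 190675 = 244185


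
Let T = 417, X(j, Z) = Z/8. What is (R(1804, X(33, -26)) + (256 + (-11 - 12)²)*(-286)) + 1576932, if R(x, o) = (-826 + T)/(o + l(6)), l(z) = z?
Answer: 14875006/11 ≈ 1.3523e+6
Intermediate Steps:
X(j, Z) = Z/8 (X(j, Z) = Z*(⅛) = Z/8)
R(x, o) = -409/(6 + o) (R(x, o) = (-826 + 417)/(o + 6) = -409/(6 + o))
(R(1804, X(33, -26)) + (256 + (-11 - 12)²)*(-286)) + 1576932 = (-409/(6 + (⅛)*(-26)) + (256 + (-11 - 12)²)*(-286)) + 1576932 = (-409/(6 - 13/4) + (256 + (-23)²)*(-286)) + 1576932 = (-409/11/4 + (256 + 529)*(-286)) + 1576932 = (-409*4/11 + 785*(-286)) + 1576932 = (-1636/11 - 224510) + 1576932 = -2471246/11 + 1576932 = 14875006/11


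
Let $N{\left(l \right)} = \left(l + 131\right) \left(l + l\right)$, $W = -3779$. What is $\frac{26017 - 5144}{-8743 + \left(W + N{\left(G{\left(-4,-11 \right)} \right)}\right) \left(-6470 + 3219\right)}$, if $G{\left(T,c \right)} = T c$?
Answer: $- \frac{20873}{37788614} \approx -0.00055236$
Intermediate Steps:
$N{\left(l \right)} = 2 l \left(131 + l\right)$ ($N{\left(l \right)} = \left(131 + l\right) 2 l = 2 l \left(131 + l\right)$)
$\frac{26017 - 5144}{-8743 + \left(W + N{\left(G{\left(-4,-11 \right)} \right)}\right) \left(-6470 + 3219\right)} = \frac{26017 - 5144}{-8743 + \left(-3779 + 2 \left(\left(-4\right) \left(-11\right)\right) \left(131 - -44\right)\right) \left(-6470 + 3219\right)} = \frac{26017 - 5144}{-8743 + \left(-3779 + 2 \cdot 44 \left(131 + 44\right)\right) \left(-3251\right)} = \frac{20873}{-8743 + \left(-3779 + 2 \cdot 44 \cdot 175\right) \left(-3251\right)} = \frac{20873}{-8743 + \left(-3779 + 15400\right) \left(-3251\right)} = \frac{20873}{-8743 + 11621 \left(-3251\right)} = \frac{20873}{-8743 - 37779871} = \frac{20873}{-37788614} = 20873 \left(- \frac{1}{37788614}\right) = - \frac{20873}{37788614}$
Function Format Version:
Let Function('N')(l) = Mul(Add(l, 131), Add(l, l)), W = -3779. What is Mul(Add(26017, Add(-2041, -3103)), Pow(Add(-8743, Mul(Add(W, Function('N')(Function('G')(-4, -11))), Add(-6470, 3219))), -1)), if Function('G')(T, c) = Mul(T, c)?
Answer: Rational(-20873, 37788614) ≈ -0.00055236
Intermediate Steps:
Function('N')(l) = Mul(2, l, Add(131, l)) (Function('N')(l) = Mul(Add(131, l), Mul(2, l)) = Mul(2, l, Add(131, l)))
Mul(Add(26017, Add(-2041, -3103)), Pow(Add(-8743, Mul(Add(W, Function('N')(Function('G')(-4, -11))), Add(-6470, 3219))), -1)) = Mul(Add(26017, Add(-2041, -3103)), Pow(Add(-8743, Mul(Add(-3779, Mul(2, Mul(-4, -11), Add(131, Mul(-4, -11)))), Add(-6470, 3219))), -1)) = Mul(Add(26017, -5144), Pow(Add(-8743, Mul(Add(-3779, Mul(2, 44, Add(131, 44))), -3251)), -1)) = Mul(20873, Pow(Add(-8743, Mul(Add(-3779, Mul(2, 44, 175)), -3251)), -1)) = Mul(20873, Pow(Add(-8743, Mul(Add(-3779, 15400), -3251)), -1)) = Mul(20873, Pow(Add(-8743, Mul(11621, -3251)), -1)) = Mul(20873, Pow(Add(-8743, -37779871), -1)) = Mul(20873, Pow(-37788614, -1)) = Mul(20873, Rational(-1, 37788614)) = Rational(-20873, 37788614)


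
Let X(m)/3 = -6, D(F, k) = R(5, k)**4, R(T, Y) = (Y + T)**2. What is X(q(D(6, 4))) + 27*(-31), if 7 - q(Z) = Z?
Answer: -855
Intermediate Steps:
R(T, Y) = (T + Y)**2
D(F, k) = (5 + k)**8 (D(F, k) = ((5 + k)**2)**4 = (5 + k)**8)
q(Z) = 7 - Z
X(m) = -18 (X(m) = 3*(-6) = -18)
X(q(D(6, 4))) + 27*(-31) = -18 + 27*(-31) = -18 - 837 = -855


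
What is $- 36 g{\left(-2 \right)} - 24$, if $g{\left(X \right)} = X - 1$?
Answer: $84$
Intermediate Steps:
$g{\left(X \right)} = -1 + X$
$- 36 g{\left(-2 \right)} - 24 = - 36 \left(-1 - 2\right) - 24 = \left(-36\right) \left(-3\right) - 24 = 108 - 24 = 84$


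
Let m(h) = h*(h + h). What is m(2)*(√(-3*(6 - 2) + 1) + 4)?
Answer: 32 + 8*I*√11 ≈ 32.0 + 26.533*I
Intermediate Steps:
m(h) = 2*h² (m(h) = h*(2*h) = 2*h²)
m(2)*(√(-3*(6 - 2) + 1) + 4) = (2*2²)*(√(-3*(6 - 2) + 1) + 4) = (2*4)*(√(-3*4 + 1) + 4) = 8*(√(-12 + 1) + 4) = 8*(√(-11) + 4) = 8*(I*√11 + 4) = 8*(4 + I*√11) = 32 + 8*I*√11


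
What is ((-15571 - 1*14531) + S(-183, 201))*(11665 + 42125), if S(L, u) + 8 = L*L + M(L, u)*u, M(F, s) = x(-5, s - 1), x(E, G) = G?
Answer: 2344114410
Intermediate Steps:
M(F, s) = -1 + s (M(F, s) = s - 1 = -1 + s)
S(L, u) = -8 + L**2 + u*(-1 + u) (S(L, u) = -8 + (L*L + (-1 + u)*u) = -8 + (L**2 + u*(-1 + u)) = -8 + L**2 + u*(-1 + u))
((-15571 - 1*14531) + S(-183, 201))*(11665 + 42125) = ((-15571 - 1*14531) + (-8 + (-183)**2 + 201*(-1 + 201)))*(11665 + 42125) = ((-15571 - 14531) + (-8 + 33489 + 201*200))*53790 = (-30102 + (-8 + 33489 + 40200))*53790 = (-30102 + 73681)*53790 = 43579*53790 = 2344114410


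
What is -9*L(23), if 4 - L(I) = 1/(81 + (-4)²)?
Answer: -3483/97 ≈ -35.907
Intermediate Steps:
L(I) = 387/97 (L(I) = 4 - 1/(81 + (-4)²) = 4 - 1/(81 + 16) = 4 - 1/97 = 387/97)
-9*L(23) = -9*387/97 = -3483/97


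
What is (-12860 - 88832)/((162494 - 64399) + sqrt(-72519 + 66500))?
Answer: -2493869185/2405658761 + 25423*I*sqrt(6019)/2405658761 ≈ -1.0367 + 0.00081989*I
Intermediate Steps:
(-12860 - 88832)/((162494 - 64399) + sqrt(-72519 + 66500)) = -101692/(98095 + sqrt(-6019)) = -101692/(98095 + I*sqrt(6019))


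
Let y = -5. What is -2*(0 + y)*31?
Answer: 310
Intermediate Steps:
-2*(0 + y)*31 = -2*(0 - 5)*31 = -2*(-5)*31 = 10*31 = 310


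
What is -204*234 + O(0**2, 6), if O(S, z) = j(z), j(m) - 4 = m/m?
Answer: -47731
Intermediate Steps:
j(m) = 5 (j(m) = 4 + m/m = 4 + 1 = 5)
O(S, z) = 5
-204*234 + O(0**2, 6) = -204*234 + 5 = -47736 + 5 = -47731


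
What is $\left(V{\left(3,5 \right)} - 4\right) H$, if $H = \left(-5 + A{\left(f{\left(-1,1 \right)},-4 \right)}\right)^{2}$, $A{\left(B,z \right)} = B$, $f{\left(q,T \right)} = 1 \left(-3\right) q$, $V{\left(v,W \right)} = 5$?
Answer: $4$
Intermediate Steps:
$f{\left(q,T \right)} = - 3 q$
$H = 4$ ($H = \left(-5 - -3\right)^{2} = \left(-5 + 3\right)^{2} = \left(-2\right)^{2} = 4$)
$\left(V{\left(3,5 \right)} - 4\right) H = \left(5 - 4\right) 4 = 1 \cdot 4 = 4$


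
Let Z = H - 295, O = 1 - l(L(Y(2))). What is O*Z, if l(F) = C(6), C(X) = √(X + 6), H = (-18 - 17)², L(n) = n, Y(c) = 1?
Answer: 930 - 1860*√3 ≈ -2291.6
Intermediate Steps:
H = 1225 (H = (-35)² = 1225)
C(X) = √(6 + X)
l(F) = 2*√3 (l(F) = √(6 + 6) = √12 = 2*√3)
O = 1 - 2*√3 ≈ -2.4641
Z = 930 (Z = 1225 - 295 = 930)
O*Z = (1 - 2*√3)*930 = 930 - 1860*√3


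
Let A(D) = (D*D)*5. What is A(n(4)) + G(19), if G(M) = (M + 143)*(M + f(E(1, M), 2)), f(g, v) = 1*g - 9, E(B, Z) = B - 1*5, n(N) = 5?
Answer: 1097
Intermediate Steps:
E(B, Z) = -5 + B (E(B, Z) = B - 5 = -5 + B)
f(g, v) = -9 + g (f(g, v) = g - 9 = -9 + g)
A(D) = 5*D**2 (A(D) = D**2*5 = 5*D**2)
G(M) = (-13 + M)*(143 + M) (G(M) = (M + 143)*(M + (-9 + (-5 + 1))) = (143 + M)*(M + (-9 - 4)) = (143 + M)*(M - 13) = (143 + M)*(-13 + M) = (-13 + M)*(143 + M))
A(n(4)) + G(19) = 5*5**2 + (-1859 + 19**2 + 130*19) = 5*25 + (-1859 + 361 + 2470) = 125 + 972 = 1097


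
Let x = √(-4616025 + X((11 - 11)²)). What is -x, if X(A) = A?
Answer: -5*I*√184641 ≈ -2148.5*I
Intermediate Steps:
x = 5*I*√184641 (x = √(-4616025 + (11 - 11)²) = √(-4616025 + 0²) = √(-4616025 + 0) = √(-4616025) = 5*I*√184641 ≈ 2148.5*I)
-x = -5*I*√184641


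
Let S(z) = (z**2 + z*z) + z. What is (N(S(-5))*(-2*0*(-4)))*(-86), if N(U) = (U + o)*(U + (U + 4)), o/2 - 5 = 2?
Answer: 0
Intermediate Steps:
o = 14 (o = 10 + 2*2 = 10 + 4 = 14)
S(z) = z + 2*z**2 (S(z) = (z**2 + z**2) + z = 2*z**2 + z = z + 2*z**2)
N(U) = (4 + 2*U)*(14 + U) (N(U) = (U + 14)*(U + (U + 4)) = (14 + U)*(U + (4 + U)) = (14 + U)*(4 + 2*U) = (4 + 2*U)*(14 + U))
(N(S(-5))*(-2*0*(-4)))*(-86) = ((56 + 2*(-5*(1 + 2*(-5)))**2 + 32*(-5*(1 + 2*(-5))))*(-2*0*(-4)))*(-86) = ((56 + 2*(-5*(1 - 10))**2 + 32*(-5*(1 - 10)))*(0*(-4)))*(-86) = ((56 + 2*(-5*(-9))**2 + 32*(-5*(-9)))*0)*(-86) = ((56 + 2*45**2 + 32*45)*0)*(-86) = ((56 + 2*2025 + 1440)*0)*(-86) = ((56 + 4050 + 1440)*0)*(-86) = (5546*0)*(-86) = 0*(-86) = 0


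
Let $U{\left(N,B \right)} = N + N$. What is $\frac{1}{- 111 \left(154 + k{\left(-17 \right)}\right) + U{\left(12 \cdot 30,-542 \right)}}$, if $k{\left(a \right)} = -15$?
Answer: $- \frac{1}{14709} \approx -6.7986 \cdot 10^{-5}$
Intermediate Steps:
$U{\left(N,B \right)} = 2 N$
$\frac{1}{- 111 \left(154 + k{\left(-17 \right)}\right) + U{\left(12 \cdot 30,-542 \right)}} = \frac{1}{- 111 \left(154 - 15\right) + 2 \cdot 12 \cdot 30} = \frac{1}{\left(-111\right) 139 + 2 \cdot 360} = \frac{1}{-15429 + 720} = \frac{1}{-14709} = - \frac{1}{14709}$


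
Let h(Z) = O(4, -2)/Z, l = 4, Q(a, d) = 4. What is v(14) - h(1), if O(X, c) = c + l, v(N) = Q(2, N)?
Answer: 2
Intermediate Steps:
v(N) = 4
O(X, c) = 4 + c (O(X, c) = c + 4 = 4 + c)
h(Z) = 2/Z (h(Z) = (4 - 2)/Z = 2/Z)
v(14) - h(1) = 4 - 2/1 = 4 - 2 = 2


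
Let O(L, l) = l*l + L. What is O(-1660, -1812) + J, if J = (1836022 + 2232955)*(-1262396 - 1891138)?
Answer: -12831654033034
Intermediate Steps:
O(L, l) = L + l² (O(L, l) = l² + L = L + l²)
J = -12831657314718 (J = 4068977*(-3153534) = -12831657314718)
O(-1660, -1812) + J = (-1660 + (-1812)²) - 12831657314718 = (-1660 + 3283344) - 12831657314718 = 3281684 - 12831657314718 = -12831654033034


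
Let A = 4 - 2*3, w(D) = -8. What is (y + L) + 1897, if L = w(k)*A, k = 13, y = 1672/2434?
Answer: 2328957/1217 ≈ 1913.7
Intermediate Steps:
y = 836/1217 (y = 1672*(1/2434) = 836/1217 ≈ 0.68694)
A = -2 (A = 4 - 6 = -2)
L = 16 (L = -8*(-2) = 16)
(y + L) + 1897 = (836/1217 + 16) + 1897 = 20308/1217 + 1897 = 2328957/1217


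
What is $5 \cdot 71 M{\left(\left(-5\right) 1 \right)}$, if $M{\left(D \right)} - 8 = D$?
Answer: $1065$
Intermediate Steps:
$M{\left(D \right)} = 8 + D$
$5 \cdot 71 M{\left(\left(-5\right) 1 \right)} = 5 \cdot 71 \left(8 - 5\right) = 355 \left(8 - 5\right) = 355 \cdot 3 = 1065$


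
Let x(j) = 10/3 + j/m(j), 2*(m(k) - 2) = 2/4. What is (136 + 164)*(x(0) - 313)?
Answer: -92900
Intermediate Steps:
m(k) = 9/4 (m(k) = 2 + (2/4)/2 = 2 + (2*(¼))/2 = 2 + (½)*(½) = 2 + ¼ = 9/4)
x(j) = 10/3 + 4*j/9 (x(j) = 10/3 + j/(9/4) = 10*(⅓) + j*(4/9) = 10/3 + 4*j/9)
(136 + 164)*(x(0) - 313) = (136 + 164)*((10/3 + (4/9)*0) - 313) = 300*((10/3 + 0) - 313) = 300*(10/3 - 313) = 300*(-929/3) = -92900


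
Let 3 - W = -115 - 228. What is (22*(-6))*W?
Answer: -45672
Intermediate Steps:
W = 346 (W = 3 - (-115 - 228) = 3 - 1*(-343) = 3 + 343 = 346)
(22*(-6))*W = (22*(-6))*346 = -132*346 = -45672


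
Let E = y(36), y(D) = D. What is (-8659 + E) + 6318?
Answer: -2305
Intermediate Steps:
E = 36
(-8659 + E) + 6318 = (-8659 + 36) + 6318 = -8623 + 6318 = -2305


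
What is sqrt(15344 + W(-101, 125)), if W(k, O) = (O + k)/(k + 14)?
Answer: 2*sqrt(3226018)/29 ≈ 123.87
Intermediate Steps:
W(k, O) = (O + k)/(14 + k)
sqrt(15344 + W(-101, 125)) = sqrt(15344 + (125 - 101)/(14 - 101)) = sqrt(15344 + 24/(-87)) = sqrt(15344 - 1/87*24) = sqrt(15344 - 8/29) = sqrt(444968/29) = 2*sqrt(3226018)/29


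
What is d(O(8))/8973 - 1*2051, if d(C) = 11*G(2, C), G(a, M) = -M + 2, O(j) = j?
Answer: -6134563/2991 ≈ -2051.0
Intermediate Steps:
G(a, M) = 2 - M
d(C) = 22 - 11*C (d(C) = 11*(2 - C) = 22 - 11*C)
d(O(8))/8973 - 1*2051 = (22 - 11*8)/8973 - 1*2051 = (22 - 88)*(1/8973) - 2051 = -66*1/8973 - 2051 = -22/2991 - 2051 = -6134563/2991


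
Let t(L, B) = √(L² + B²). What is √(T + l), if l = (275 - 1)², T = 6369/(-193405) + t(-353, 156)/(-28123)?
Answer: √(2221056589022813586419695 - 1051954708465075*√148945)/5439128815 ≈ 274.00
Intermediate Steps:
t(L, B) = √(B² + L²)
T = -6369/193405 - √148945/28123 (T = 6369/(-193405) + √(156² + (-353)²)/(-28123) = 6369*(-1/193405) + √(24336 + 124609)*(-1/28123) = -6369/193405 + √148945*(-1/28123) = -6369/193405 - √148945/28123 ≈ -0.046654)
l = 75076 (l = 274² = 75076)
√(T + l) = √((-6369/193405 - √148945/28123) + 75076) = √(14520067411/193405 - √148945/28123)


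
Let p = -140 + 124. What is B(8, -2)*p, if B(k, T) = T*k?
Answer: 256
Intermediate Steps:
p = -16
B(8, -2)*p = -2*8*(-16) = -16*(-16) = 256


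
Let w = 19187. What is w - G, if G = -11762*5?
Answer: 77997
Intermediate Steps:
G = -58810
w - G = 19187 - 1*(-58810) = 19187 + 58810 = 77997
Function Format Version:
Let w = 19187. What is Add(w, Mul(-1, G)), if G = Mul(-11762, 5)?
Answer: 77997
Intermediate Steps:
G = -58810
Add(w, Mul(-1, G)) = Add(19187, Mul(-1, -58810)) = Add(19187, 58810) = 77997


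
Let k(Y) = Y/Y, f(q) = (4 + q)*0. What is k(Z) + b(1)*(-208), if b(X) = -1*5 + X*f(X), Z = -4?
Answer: 1041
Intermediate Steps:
f(q) = 0
k(Y) = 1
b(X) = -5 (b(X) = -1*5 + X*0 = -5 + 0 = -5)
k(Z) + b(1)*(-208) = 1 - 5*(-208) = 1 + 1040 = 1041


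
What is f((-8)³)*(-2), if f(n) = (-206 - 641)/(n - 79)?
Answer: -1694/591 ≈ -2.8663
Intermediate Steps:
f(n) = -847/(-79 + n)
f((-8)³)*(-2) = -847/(-79 + (-8)³)*(-2) = -847/(-79 - 512)*(-2) = -847/(-591)*(-2) = -847*(-1/591)*(-2) = (847/591)*(-2) = -1694/591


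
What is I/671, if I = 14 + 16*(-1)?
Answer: -2/671 ≈ -0.0029806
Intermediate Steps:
I = -2 (I = 14 - 16 = -2)
I/671 = -2/671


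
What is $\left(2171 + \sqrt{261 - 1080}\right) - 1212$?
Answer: $959 + 3 i \sqrt{91} \approx 959.0 + 28.618 i$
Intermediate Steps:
$\left(2171 + \sqrt{261 - 1080}\right) - 1212 = \left(2171 + \sqrt{-819}\right) - 1212 = \left(2171 + 3 i \sqrt{91}\right) - 1212 = 959 + 3 i \sqrt{91}$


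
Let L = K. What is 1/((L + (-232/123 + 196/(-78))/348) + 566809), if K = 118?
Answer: 278226/157733827985 ≈ 1.7639e-6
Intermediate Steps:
L = 118
1/((L + (-232/123 + 196/(-78))/348) + 566809) = 1/((118 + (-232/123 + 196/(-78))/348) + 566809) = 1/((118 + (-232*1/123 + 196*(-1/78))/348) + 566809) = 1/((118 + (-232/123 - 98/39)/348) + 566809) = 1/((118 + (1/348)*(-7034/1599)) + 566809) = 1/((118 - 3517/278226) + 566809) = 1/(32827151/278226 + 566809) = 1/(157733827985/278226) = 278226/157733827985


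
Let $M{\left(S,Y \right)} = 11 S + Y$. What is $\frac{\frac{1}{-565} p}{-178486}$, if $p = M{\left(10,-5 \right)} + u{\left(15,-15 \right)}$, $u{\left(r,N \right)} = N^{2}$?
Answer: $\frac{3}{916769} \approx 3.2724 \cdot 10^{-6}$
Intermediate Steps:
$M{\left(S,Y \right)} = Y + 11 S$
$p = 330$ ($p = \left(-5 + 11 \cdot 10\right) + \left(-15\right)^{2} = \left(-5 + 110\right) + 225 = 105 + 225 = 330$)
$\frac{\frac{1}{-565} p}{-178486} = \frac{\frac{1}{-565} \cdot 330}{-178486} = \left(- \frac{1}{565}\right) 330 \left(- \frac{1}{178486}\right) = \left(- \frac{66}{113}\right) \left(- \frac{1}{178486}\right) = \frac{3}{916769}$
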